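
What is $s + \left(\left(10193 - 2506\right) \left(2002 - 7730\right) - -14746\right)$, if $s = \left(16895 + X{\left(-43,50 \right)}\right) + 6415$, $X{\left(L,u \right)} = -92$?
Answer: $-43993172$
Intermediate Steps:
$s = 23218$ ($s = \left(16895 - 92\right) + 6415 = 16803 + 6415 = 23218$)
$s + \left(\left(10193 - 2506\right) \left(2002 - 7730\right) - -14746\right) = 23218 + \left(\left(10193 - 2506\right) \left(2002 - 7730\right) - -14746\right) = 23218 + \left(7687 \left(-5728\right) + 14746\right) = 23218 + \left(-44031136 + 14746\right) = 23218 - 44016390 = -43993172$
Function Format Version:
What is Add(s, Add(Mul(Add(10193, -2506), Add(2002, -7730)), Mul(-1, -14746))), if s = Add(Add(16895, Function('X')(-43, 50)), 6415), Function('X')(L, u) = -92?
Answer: -43993172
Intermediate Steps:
s = 23218 (s = Add(Add(16895, -92), 6415) = Add(16803, 6415) = 23218)
Add(s, Add(Mul(Add(10193, -2506), Add(2002, -7730)), Mul(-1, -14746))) = Add(23218, Add(Mul(Add(10193, -2506), Add(2002, -7730)), Mul(-1, -14746))) = Add(23218, Add(Mul(7687, -5728), 14746)) = Add(23218, Add(-44031136, 14746)) = Add(23218, -44016390) = -43993172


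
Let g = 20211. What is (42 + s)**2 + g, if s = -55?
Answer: 20380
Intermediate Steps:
(42 + s)**2 + g = (42 - 55)**2 + 20211 = (-13)**2 + 20211 = 169 + 20211 = 20380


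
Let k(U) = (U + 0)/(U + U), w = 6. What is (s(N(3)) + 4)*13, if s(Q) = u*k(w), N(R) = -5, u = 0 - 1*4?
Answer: 26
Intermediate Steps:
u = -4 (u = 0 - 4 = -4)
k(U) = ½ (k(U) = U/((2*U)) = U*(1/(2*U)) = ½)
s(Q) = -2 (s(Q) = -4*½ = -2)
(s(N(3)) + 4)*13 = (-2 + 4)*13 = 2*13 = 26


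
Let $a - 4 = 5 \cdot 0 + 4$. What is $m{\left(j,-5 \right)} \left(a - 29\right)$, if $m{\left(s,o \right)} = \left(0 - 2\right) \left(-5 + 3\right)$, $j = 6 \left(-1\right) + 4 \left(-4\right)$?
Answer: $-84$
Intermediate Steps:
$j = -22$ ($j = -6 - 16 = -22$)
$m{\left(s,o \right)} = 4$ ($m{\left(s,o \right)} = \left(-2\right) \left(-2\right) = 4$)
$a = 8$ ($a = 4 + \left(5 \cdot 0 + 4\right) = 4 + \left(0 + 4\right) = 4 + 4 = 8$)
$m{\left(j,-5 \right)} \left(a - 29\right) = 4 \left(8 - 29\right) = 4 \left(-21\right) = -84$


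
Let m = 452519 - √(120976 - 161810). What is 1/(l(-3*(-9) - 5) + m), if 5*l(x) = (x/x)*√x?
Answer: 5/(2262595 + √22 - 5*I*√40834) ≈ 2.2098e-6 + 9.8681e-10*I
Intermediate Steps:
l(x) = √x/5 (l(x) = ((x/x)*√x)/5 = (1*√x)/5 = √x/5)
m = 452519 - I*√40834 (m = 452519 - √(-40834) = 452519 - I*√40834 ≈ 4.5252e+5 - 202.07*I)
1/(l(-3*(-9) - 5) + m) = 1/(√(-3*(-9) - 5)/5 + (452519 - I*√40834)) = 1/(√(27 - 5)/5 + (452519 - I*√40834)) = 1/(√22/5 + (452519 - I*√40834)) = 1/(452519 + √22/5 - I*√40834)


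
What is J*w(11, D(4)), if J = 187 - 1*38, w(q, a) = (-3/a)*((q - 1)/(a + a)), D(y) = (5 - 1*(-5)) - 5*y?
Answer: -447/20 ≈ -22.350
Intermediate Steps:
D(y) = 10 - 5*y (D(y) = (5 + 5) - 5*y = 10 - 5*y)
w(q, a) = -3*(-1 + q)/(2*a²) (w(q, a) = (-3/a)*((-1 + q)/((2*a))) = (-3/a)*((-1 + q)*(1/(2*a))) = (-3/a)*((-1 + q)/(2*a)) = -3*(-1 + q)/(2*a²))
J = 149 (J = 187 - 38 = 149)
J*w(11, D(4)) = 149*(3*(1 - 1*11)/(2*(10 - 5*4)²)) = 149*(3*(1 - 11)/(2*(10 - 20)²)) = 149*((3/2)*(-10)/(-10)²) = 149*((3/2)*(1/100)*(-10)) = 149*(-3/20) = -447/20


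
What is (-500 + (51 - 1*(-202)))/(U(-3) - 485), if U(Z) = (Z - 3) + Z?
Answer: ½ ≈ 0.50000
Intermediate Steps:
U(Z) = -3 + 2*Z (U(Z) = (-3 + Z) + Z = -3 + 2*Z)
(-500 + (51 - 1*(-202)))/(U(-3) - 485) = (-500 + (51 - 1*(-202)))/((-3 + 2*(-3)) - 485) = (-500 + (51 + 202))/((-3 - 6) - 485) = (-500 + 253)/(-9 - 485) = -247/(-494) = -247*(-1/494) = ½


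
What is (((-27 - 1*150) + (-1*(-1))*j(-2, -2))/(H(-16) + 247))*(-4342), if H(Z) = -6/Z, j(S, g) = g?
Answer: 6217744/1979 ≈ 3141.9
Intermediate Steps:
(((-27 - 1*150) + (-1*(-1))*j(-2, -2))/(H(-16) + 247))*(-4342) = (((-27 - 1*150) - 1*(-1)*(-2))/(-6/(-16) + 247))*(-4342) = (((-27 - 150) + 1*(-2))/(-6*(-1/16) + 247))*(-4342) = ((-177 - 2)/(3/8 + 247))*(-4342) = -179/1979/8*(-4342) = -179*8/1979*(-4342) = -1432/1979*(-4342) = 6217744/1979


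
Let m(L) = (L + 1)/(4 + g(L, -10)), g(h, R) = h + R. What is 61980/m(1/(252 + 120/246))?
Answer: -3847160580/10393 ≈ -3.7017e+5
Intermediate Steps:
g(h, R) = R + h
m(L) = (1 + L)/(-6 + L) (m(L) = (L + 1)/(4 + (-10 + L)) = (1 + L)/(-6 + L))
61980/m(1/(252 + 120/246)) = 61980/(((1 + 1/(252 + 120/246))/(-6 + 1/(252 + 120/246)))) = 61980/(((1 + 1/(252 + 120*(1/246)))/(-6 + 1/(252 + 120*(1/246))))) = 61980/(((1 + 1/(252 + 20/41))/(-6 + 1/(252 + 20/41)))) = 61980/(((1 + 1/(10352/41))/(-6 + 1/(10352/41)))) = 61980/(((1 + 41/10352)/(-6 + 41/10352))) = 61980/(((10393/10352)/(-62071/10352))) = 61980/((-10352/62071*10393/10352)) = 61980/(-10393/62071) = 61980*(-62071/10393) = -3847160580/10393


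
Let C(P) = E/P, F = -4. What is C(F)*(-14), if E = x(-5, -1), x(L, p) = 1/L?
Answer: -7/10 ≈ -0.70000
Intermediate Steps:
E = -1/5 (E = 1/(-5) = -1/5 ≈ -0.20000)
C(P) = -1/(5*P)
C(F)*(-14) = -1/5/(-4)*(-14) = -1/5*(-1/4)*(-14) = (1/20)*(-14) = -7/10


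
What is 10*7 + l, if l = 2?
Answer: 72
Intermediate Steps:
10*7 + l = 10*7 + 2 = 70 + 2 = 72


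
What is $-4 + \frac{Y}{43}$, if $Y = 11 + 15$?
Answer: $- \frac{146}{43} \approx -3.3953$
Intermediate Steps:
$Y = 26$
$-4 + \frac{Y}{43} = -4 + \frac{26}{43} = - \frac{146}{43}$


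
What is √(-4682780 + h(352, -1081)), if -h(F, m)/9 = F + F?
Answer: 2*I*√1172279 ≈ 2165.4*I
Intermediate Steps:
h(F, m) = -18*F (h(F, m) = -9*(F + F) = -18*F)
√(-4682780 + h(352, -1081)) = √(-4682780 - 18*352) = √(-4682780 - 6336) = √(-4689116) = 2*I*√1172279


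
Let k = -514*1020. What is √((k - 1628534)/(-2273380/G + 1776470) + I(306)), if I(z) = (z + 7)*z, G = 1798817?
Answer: √3018591626350514923452820755/177530120145 ≈ 309.48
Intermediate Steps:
I(z) = z*(7 + z) (I(z) = (7 + z)*z = z*(7 + z))
k = -524280
√((k - 1628534)/(-2273380/G + 1776470) + I(306)) = √((-524280 - 1628534)/(-2273380/1798817 + 1776470) + 306*(7 + 306)) = √(-2152814/(-2273380*1/1798817 + 1776470) + 306*313) = √(-2152814/(-2273380/1798817 + 1776470) + 95778) = √(-2152814/3195542162610/1798817 + 95778) = √(-2152814*1798817/3195542162610 + 95778) = √(-1936259210519/1597771081305 + 95778) = √(153029382366019771/1597771081305) = √3018591626350514923452820755/177530120145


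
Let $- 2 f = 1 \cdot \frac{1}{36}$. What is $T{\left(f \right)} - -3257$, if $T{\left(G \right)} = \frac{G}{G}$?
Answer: $3258$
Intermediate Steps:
$f = - \frac{1}{72}$ ($f = - \frac{1 \cdot \frac{1}{36}}{2} = \left(- \frac{1}{2}\right) \frac{1}{36} = - \frac{1}{72} \approx -0.013889$)
$T{\left(G \right)} = 1$
$T{\left(f \right)} - -3257 = 1 - -3257 = 1 + 3257 = 3258$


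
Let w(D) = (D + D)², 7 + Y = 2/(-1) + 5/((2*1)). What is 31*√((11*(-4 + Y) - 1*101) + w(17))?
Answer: 31*√3758/2 ≈ 950.19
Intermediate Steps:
Y = -13/2 (Y = -7 + (2/(-1) + 5/((2*1))) = -7 + (2*(-1) + 5/2) = -7 + (-2 + 5*(½)) = -7 + (-2 + 5/2) = -7 + ½ = -13/2 ≈ -6.5000)
w(D) = 4*D² (w(D) = (2*D)² = 4*D²)
31*√((11*(-4 + Y) - 1*101) + w(17)) = 31*√((11*(-4 - 13/2) - 1*101) + 4*17²) = 31*√((11*(-21/2) - 101) + 4*289) = 31*√((-231/2 - 101) + 1156) = 31*√(-433/2 + 1156) = 31*√(1879/2) = 31*(√3758/2) = 31*√3758/2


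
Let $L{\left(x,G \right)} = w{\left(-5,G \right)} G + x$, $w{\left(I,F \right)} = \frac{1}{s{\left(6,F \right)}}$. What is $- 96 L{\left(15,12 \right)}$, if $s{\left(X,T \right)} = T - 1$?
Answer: $- \frac{16992}{11} \approx -1544.7$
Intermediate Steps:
$s{\left(X,T \right)} = -1 + T$
$w{\left(I,F \right)} = \frac{1}{-1 + F}$
$L{\left(x,G \right)} = x + \frac{G}{-1 + G}$ ($L{\left(x,G \right)} = \frac{G}{-1 + G} + x = x + \frac{G}{-1 + G}$)
$- 96 L{\left(15,12 \right)} = - 96 \frac{12 + 15 \left(-1 + 12\right)}{-1 + 12} = - 96 \frac{12 + 15 \cdot 11}{11} = - 96 \frac{12 + 165}{11} = - 96 \cdot \frac{1}{11} \cdot 177 = \left(-96\right) \frac{177}{11} = - \frac{16992}{11}$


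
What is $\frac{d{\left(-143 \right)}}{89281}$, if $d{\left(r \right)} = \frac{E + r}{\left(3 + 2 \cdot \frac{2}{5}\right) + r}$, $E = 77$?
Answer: $\frac{55}{10356596} \approx 5.3106 \cdot 10^{-6}$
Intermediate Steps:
$d{\left(r \right)} = \frac{77 + r}{\frac{19}{5} + r}$ ($d{\left(r \right)} = \frac{77 + r}{\left(3 + 2 \cdot \frac{2}{5}\right) + r} = \frac{77 + r}{\left(3 + \frac{4}{5}\right) + r} = \frac{77 + r}{\frac{19}{5} + r}$)
$\frac{d{\left(-143 \right)}}{89281} = \frac{5 \frac{1}{19 + 5 \left(-143\right)} \left(77 - 143\right)}{89281} = 5 \frac{1}{19 - 715} \left(-66\right) \frac{1}{89281} = 5 \frac{1}{-696} \left(-66\right) \frac{1}{89281} = 5 \left(- \frac{1}{696}\right) \left(-66\right) \frac{1}{89281} = \frac{55}{116} \cdot \frac{1}{89281} = \frac{55}{10356596}$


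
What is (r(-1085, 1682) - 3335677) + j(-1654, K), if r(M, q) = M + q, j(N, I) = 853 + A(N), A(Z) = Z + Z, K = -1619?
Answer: -3337535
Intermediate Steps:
A(Z) = 2*Z
j(N, I) = 853 + 2*N
(r(-1085, 1682) - 3335677) + j(-1654, K) = ((-1085 + 1682) - 3335677) + (853 + 2*(-1654)) = (597 - 3335677) + (853 - 3308) = -3335080 - 2455 = -3337535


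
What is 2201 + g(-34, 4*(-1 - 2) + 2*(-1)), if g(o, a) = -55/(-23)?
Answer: 50678/23 ≈ 2203.4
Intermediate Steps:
g(o, a) = 55/23 (g(o, a) = -55*(-1/23) = 55/23)
2201 + g(-34, 4*(-1 - 2) + 2*(-1)) = 2201 + 55/23 = 50678/23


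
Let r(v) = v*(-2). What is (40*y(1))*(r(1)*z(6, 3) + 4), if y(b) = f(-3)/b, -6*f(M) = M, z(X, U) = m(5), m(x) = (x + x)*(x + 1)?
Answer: -2320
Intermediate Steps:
m(x) = 2*x*(1 + x) (m(x) = (2*x)*(1 + x) = 2*x*(1 + x))
z(X, U) = 60 (z(X, U) = 2*5*(1 + 5) = 2*5*6 = 60)
f(M) = -M/6
r(v) = -2*v
y(b) = 1/(2*b) (y(b) = (-⅙*(-3))/b = 1/(2*b))
(40*y(1))*(r(1)*z(6, 3) + 4) = (40*((½)/1))*(-2*1*60 + 4) = (40*((½)*1))*(-2*60 + 4) = (40*(½))*(-120 + 4) = 20*(-116) = -2320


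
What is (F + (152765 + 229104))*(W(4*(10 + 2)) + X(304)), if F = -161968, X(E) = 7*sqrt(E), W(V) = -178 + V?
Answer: -28587130 + 6157228*sqrt(19) ≈ -1.7484e+6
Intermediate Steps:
(F + (152765 + 229104))*(W(4*(10 + 2)) + X(304)) = (-161968 + (152765 + 229104))*((-178 + 4*(10 + 2)) + 7*sqrt(304)) = (-161968 + 381869)*((-178 + 4*12) + 7*(4*sqrt(19))) = 219901*((-178 + 48) + 28*sqrt(19)) = 219901*(-130 + 28*sqrt(19)) = -28587130 + 6157228*sqrt(19)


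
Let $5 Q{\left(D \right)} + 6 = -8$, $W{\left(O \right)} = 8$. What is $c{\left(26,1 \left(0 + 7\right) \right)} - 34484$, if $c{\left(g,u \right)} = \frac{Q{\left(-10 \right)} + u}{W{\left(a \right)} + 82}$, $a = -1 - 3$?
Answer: $- \frac{5172593}{150} \approx -34484.0$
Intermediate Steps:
$a = -4$
$Q{\left(D \right)} = - \frac{14}{5}$ ($Q{\left(D \right)} = - \frac{6}{5} + \frac{1}{5} \left(-8\right) = - \frac{6}{5} - \frac{8}{5} = - \frac{14}{5}$)
$c{\left(g,u \right)} = - \frac{7}{225} + \frac{u}{90}$ ($c{\left(g,u \right)} = \frac{- \frac{14}{5} + u}{8 + 82} = \frac{- \frac{14}{5} + u}{90} = \left(- \frac{14}{5} + u\right) \frac{1}{90} = - \frac{7}{225} + \frac{u}{90}$)
$c{\left(26,1 \left(0 + 7\right) \right)} - 34484 = \left(- \frac{7}{225} + \frac{1 \left(0 + 7\right)}{90}\right) - 34484 = \left(- \frac{7}{225} + \frac{1 \cdot 7}{90}\right) - 34484 = \left(- \frac{7}{225} + \frac{1}{90} \cdot 7\right) - 34484 = \left(- \frac{7}{225} + \frac{7}{90}\right) - 34484 = \frac{7}{150} - 34484 = - \frac{5172593}{150}$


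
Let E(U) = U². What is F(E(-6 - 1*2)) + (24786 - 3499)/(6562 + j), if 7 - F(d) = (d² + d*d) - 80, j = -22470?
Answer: -128955627/15908 ≈ -8106.3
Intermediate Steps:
F(d) = 87 - 2*d² (F(d) = 7 - ((d² + d*d) - 80) = 7 - ((d² + d²) - 80) = 7 - (2*d² - 80) = 7 - (-80 + 2*d²) = 7 + (80 - 2*d²) = 87 - 2*d²)
F(E(-6 - 1*2)) + (24786 - 3499)/(6562 + j) = (87 - 2*(-6 - 1*2)⁴) + (24786 - 3499)/(6562 - 22470) = (87 - 2*(-6 - 2)⁴) + 21287/(-15908) = (87 - 2*((-8)²)²) + 21287*(-1/15908) = (87 - 2*64²) - 21287/15908 = (87 - 2*4096) - 21287/15908 = (87 - 8192) - 21287/15908 = -8105 - 21287/15908 = -128955627/15908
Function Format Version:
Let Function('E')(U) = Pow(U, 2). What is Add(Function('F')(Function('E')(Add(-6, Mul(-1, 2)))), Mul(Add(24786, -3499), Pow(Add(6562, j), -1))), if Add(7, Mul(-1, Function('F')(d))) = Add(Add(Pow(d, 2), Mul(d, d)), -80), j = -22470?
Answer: Rational(-128955627, 15908) ≈ -8106.3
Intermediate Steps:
Function('F')(d) = Add(87, Mul(-2, Pow(d, 2))) (Function('F')(d) = Add(7, Mul(-1, Add(Add(Pow(d, 2), Mul(d, d)), -80))) = Add(7, Mul(-1, Add(Add(Pow(d, 2), Pow(d, 2)), -80))) = Add(7, Mul(-1, Add(Mul(2, Pow(d, 2)), -80))) = Add(7, Mul(-1, Add(-80, Mul(2, Pow(d, 2))))) = Add(7, Add(80, Mul(-2, Pow(d, 2)))) = Add(87, Mul(-2, Pow(d, 2))))
Add(Function('F')(Function('E')(Add(-6, Mul(-1, 2)))), Mul(Add(24786, -3499), Pow(Add(6562, j), -1))) = Add(Add(87, Mul(-2, Pow(Pow(Add(-6, Mul(-1, 2)), 2), 2))), Mul(Add(24786, -3499), Pow(Add(6562, -22470), -1))) = Add(Add(87, Mul(-2, Pow(Pow(Add(-6, -2), 2), 2))), Mul(21287, Pow(-15908, -1))) = Add(Add(87, Mul(-2, Pow(Pow(-8, 2), 2))), Mul(21287, Rational(-1, 15908))) = Add(Add(87, Mul(-2, Pow(64, 2))), Rational(-21287, 15908)) = Add(Add(87, Mul(-2, 4096)), Rational(-21287, 15908)) = Add(Add(87, -8192), Rational(-21287, 15908)) = Add(-8105, Rational(-21287, 15908)) = Rational(-128955627, 15908)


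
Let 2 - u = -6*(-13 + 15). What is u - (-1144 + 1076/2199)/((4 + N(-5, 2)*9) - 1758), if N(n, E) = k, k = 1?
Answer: 10241398/767451 ≈ 13.345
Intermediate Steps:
N(n, E) = 1
u = 14 (u = 2 - (-6)*(-13 + 15) = 2 - (-6)*2 = 2 - 1*(-12) = 2 + 12 = 14)
u - (-1144 + 1076/2199)/((4 + N(-5, 2)*9) - 1758) = 14 - (-1144 + 1076/2199)/((4 + 1*9) - 1758) = 14 - (-1144 + 1076*(1/2199))/((4 + 9) - 1758) = 14 - (-1144 + 1076/2199)/(13 - 1758) = 14 - (-2514580)/(2199*(-1745)) = 14 - (-2514580)*(-1)/(2199*1745) = 14 - 1*502916/767451 = 14 - 502916/767451 = 10241398/767451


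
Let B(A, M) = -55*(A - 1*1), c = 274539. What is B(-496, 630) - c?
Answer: -247204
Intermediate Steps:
B(A, M) = 55 - 55*A (B(A, M) = -55*(A - 1) = -55*(-1 + A) = 55 - 55*A)
B(-496, 630) - c = (55 - 55*(-496)) - 1*274539 = (55 + 27280) - 274539 = 27335 - 274539 = -247204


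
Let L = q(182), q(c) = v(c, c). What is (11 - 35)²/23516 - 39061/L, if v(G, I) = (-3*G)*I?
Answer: 243949187/584207988 ≈ 0.41757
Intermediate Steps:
v(G, I) = -3*G*I
q(c) = -3*c² (q(c) = -3*c*c = -3*c²)
L = -99372 (L = -3*182² = -3*33124 = -99372)
(11 - 35)²/23516 - 39061/L = (11 - 35)²/23516 - 39061/(-99372) = (-24)²*(1/23516) - 39061*(-1/99372) = 576*(1/23516) + 39061/99372 = 144/5879 + 39061/99372 = 243949187/584207988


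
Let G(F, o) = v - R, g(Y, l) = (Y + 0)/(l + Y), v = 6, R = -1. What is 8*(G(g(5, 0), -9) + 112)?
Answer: 952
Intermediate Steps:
g(Y, l) = Y/(Y + l)
G(F, o) = 7 (G(F, o) = 6 - 1*(-1) = 6 + 1 = 7)
8*(G(g(5, 0), -9) + 112) = 8*(7 + 112) = 8*119 = 952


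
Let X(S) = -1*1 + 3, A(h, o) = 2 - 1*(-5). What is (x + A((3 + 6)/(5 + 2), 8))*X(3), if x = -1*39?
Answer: -64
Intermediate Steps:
A(h, o) = 7 (A(h, o) = 2 + 5 = 7)
X(S) = 2 (X(S) = -1 + 3 = 2)
x = -39
(x + A((3 + 6)/(5 + 2), 8))*X(3) = (-39 + 7)*2 = -32*2 = -64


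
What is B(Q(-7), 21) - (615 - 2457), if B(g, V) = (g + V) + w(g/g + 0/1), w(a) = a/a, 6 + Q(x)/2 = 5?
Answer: 1862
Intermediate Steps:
Q(x) = -2 (Q(x) = -12 + 2*5 = -12 + 10 = -2)
w(a) = 1
B(g, V) = 1 + V + g (B(g, V) = (g + V) + 1 = (V + g) + 1 = 1 + V + g)
B(Q(-7), 21) - (615 - 2457) = (1 + 21 - 2) - (615 - 2457) = 20 - 1*(-1842) = 20 + 1842 = 1862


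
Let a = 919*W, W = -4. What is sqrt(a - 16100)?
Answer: 8*I*sqrt(309) ≈ 140.63*I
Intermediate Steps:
a = -3676 (a = 919*(-4) = -3676)
sqrt(a - 16100) = sqrt(-3676 - 16100) = sqrt(-19776) = 8*I*sqrt(309)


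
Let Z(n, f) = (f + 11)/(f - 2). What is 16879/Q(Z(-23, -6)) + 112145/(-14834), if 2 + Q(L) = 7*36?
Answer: 55586709/927125 ≈ 59.956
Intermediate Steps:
Z(n, f) = (11 + f)/(-2 + f)
Q(L) = 250 (Q(L) = -2 + 7*36 = -2 + 252 = 250)
16879/Q(Z(-23, -6)) + 112145/(-14834) = 16879/250 + 112145/(-14834) = 16879*(1/250) + 112145*(-1/14834) = 16879/250 - 112145/14834 = 55586709/927125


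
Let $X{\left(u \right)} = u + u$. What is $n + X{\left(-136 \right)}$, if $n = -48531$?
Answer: $-48803$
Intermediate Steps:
$X{\left(u \right)} = 2 u$
$n + X{\left(-136 \right)} = -48531 + 2 \left(-136\right) = -48531 - 272 = -48803$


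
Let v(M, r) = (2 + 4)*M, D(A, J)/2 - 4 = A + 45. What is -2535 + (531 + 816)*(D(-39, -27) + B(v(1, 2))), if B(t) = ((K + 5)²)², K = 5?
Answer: 13494405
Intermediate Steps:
D(A, J) = 98 + 2*A (D(A, J) = 8 + 2*(A + 45) = 8 + 2*(45 + A) = 8 + (90 + 2*A) = 98 + 2*A)
v(M, r) = 6*M
B(t) = 10000 (B(t) = ((5 + 5)²)² = (10²)² = 100² = 10000)
-2535 + (531 + 816)*(D(-39, -27) + B(v(1, 2))) = -2535 + (531 + 816)*((98 + 2*(-39)) + 10000) = -2535 + 1347*((98 - 78) + 10000) = -2535 + 1347*(20 + 10000) = -2535 + 1347*10020 = -2535 + 13496940 = 13494405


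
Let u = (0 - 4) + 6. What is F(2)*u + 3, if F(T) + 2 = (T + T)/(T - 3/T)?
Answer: 15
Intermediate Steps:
u = 2 (u = -4 + 6 = 2)
F(T) = -2 + 2*T/(T - 3/T) (F(T) = -2 + (T + T)/(T - 3/T) = -2 + (2*T)/(T - 3/T) = -2 + 2*T/(T - 3/T))
F(2)*u + 3 = (6/(-3 + 2²))*2 + 3 = (6/(-3 + 4))*2 + 3 = (6/1)*2 + 3 = (6*1)*2 + 3 = 6*2 + 3 = 12 + 3 = 15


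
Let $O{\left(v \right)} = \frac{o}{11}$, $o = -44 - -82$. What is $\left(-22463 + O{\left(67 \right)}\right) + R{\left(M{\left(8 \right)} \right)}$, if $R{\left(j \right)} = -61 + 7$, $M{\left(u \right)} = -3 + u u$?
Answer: $- \frac{247649}{11} \approx -22514.0$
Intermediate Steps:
$o = 38$ ($o = -44 + 82 = 38$)
$O{\left(v \right)} = \frac{38}{11}$
$M{\left(u \right)} = -3 + u^{2}$
$R{\left(j \right)} = -54$
$\left(-22463 + O{\left(67 \right)}\right) + R{\left(M{\left(8 \right)} \right)} = \left(-22463 + \frac{38}{11}\right) - 54 = - \frac{247055}{11} - 54 = - \frac{247649}{11}$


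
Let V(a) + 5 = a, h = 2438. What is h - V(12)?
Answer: 2431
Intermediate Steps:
V(a) = -5 + a
h - V(12) = 2438 - (-5 + 12) = 2438 - 1*7 = 2438 - 7 = 2431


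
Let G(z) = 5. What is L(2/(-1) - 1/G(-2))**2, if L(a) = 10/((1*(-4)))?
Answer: 25/4 ≈ 6.2500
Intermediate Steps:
L(a) = -5/2 (L(a) = 10/(-4) = 10*(-1/4) = -5/2)
L(2/(-1) - 1/G(-2))**2 = (-5/2)**2 = 25/4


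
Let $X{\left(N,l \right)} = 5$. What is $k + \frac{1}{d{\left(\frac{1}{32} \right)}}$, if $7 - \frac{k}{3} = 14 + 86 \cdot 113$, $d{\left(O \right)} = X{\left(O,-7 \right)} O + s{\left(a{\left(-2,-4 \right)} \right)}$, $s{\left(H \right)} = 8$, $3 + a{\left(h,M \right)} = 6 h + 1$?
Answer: $- \frac{7614643}{261} \approx -29175.0$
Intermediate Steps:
$a{\left(h,M \right)} = -2 + 6 h$ ($a{\left(h,M \right)} = -3 + \left(6 h + 1\right) = -3 + \left(1 + 6 h\right) = -2 + 6 h$)
$d{\left(O \right)} = 8 + 5 O$ ($d{\left(O \right)} = 5 O + 8 = 8 + 5 O$)
$k = -29175$ ($k = 21 - 3 \left(14 + 86 \cdot 113\right) = 21 - 3 \left(14 + 9718\right) = 21 - 29196 = -29175$)
$k + \frac{1}{d{\left(\frac{1}{32} \right)}} = -29175 + \frac{1}{8 + \frac{5}{32}} = -29175 + \frac{1}{\frac{261}{32}} = -29175 + \frac{32}{261} = - \frac{7614643}{261}$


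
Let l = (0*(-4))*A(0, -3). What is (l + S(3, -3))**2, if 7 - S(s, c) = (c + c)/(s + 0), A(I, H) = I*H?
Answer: 81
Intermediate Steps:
A(I, H) = H*I
S(s, c) = 7 - 2*c/s (S(s, c) = 7 - (c + c)/(s + 0) = 7 - 2*c/s)
l = 0 (l = (0*(-4))*(-3*0) = 0*0 = 0)
(l + S(3, -3))**2 = (0 + (7 - 2*(-3)/3))**2 = (0 + (7 - 2*(-3)*1/3))**2 = (0 + (7 + 2))**2 = (0 + 9)**2 = 9**2 = 81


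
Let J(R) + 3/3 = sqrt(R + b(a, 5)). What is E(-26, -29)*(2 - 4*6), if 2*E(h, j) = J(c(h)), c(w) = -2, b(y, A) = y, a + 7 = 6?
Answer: 11 - 11*I*sqrt(3) ≈ 11.0 - 19.053*I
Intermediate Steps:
a = -1 (a = -7 + 6 = -1)
J(R) = -1 + sqrt(-1 + R) (J(R) = -1 + sqrt(R - 1) = -1 + sqrt(-1 + R))
E(h, j) = -1/2 + I*sqrt(3)/2 (E(h, j) = (-1 + sqrt(-1 - 2))/2 = (-1 + sqrt(-3))/2 = (-1 + I*sqrt(3))/2 = -1/2 + I*sqrt(3)/2)
E(-26, -29)*(2 - 4*6) = (-1/2 + I*sqrt(3)/2)*(2 - 4*6) = (-1/2 + I*sqrt(3)/2)*(2 - 24) = (-1/2 + I*sqrt(3)/2)*(-22) = 11 - 11*I*sqrt(3)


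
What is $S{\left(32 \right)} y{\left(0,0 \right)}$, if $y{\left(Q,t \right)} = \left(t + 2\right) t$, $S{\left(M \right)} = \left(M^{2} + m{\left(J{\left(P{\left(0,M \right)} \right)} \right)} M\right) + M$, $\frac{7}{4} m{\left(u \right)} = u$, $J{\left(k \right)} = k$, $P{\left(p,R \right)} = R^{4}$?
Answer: $0$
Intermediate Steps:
$m{\left(u \right)} = \frac{4 u}{7}$
$S{\left(M \right)} = M + M^{2} + \frac{4 M^{5}}{7}$ ($S{\left(M \right)} = \left(M^{2} + \frac{4 M^{4}}{7} M\right) + M = \left(M^{2} + \frac{4 M^{5}}{7}\right) + M = M + M^{2} + \frac{4 M^{5}}{7}$)
$y{\left(Q,t \right)} = t \left(2 + t\right)$ ($y{\left(Q,t \right)} = \left(2 + t\right) t = t \left(2 + t\right)$)
$S{\left(32 \right)} y{\left(0,0 \right)} = 32 \left(1 + 32 + \frac{4 \cdot 32^{4}}{7}\right) 0 \left(2 + 0\right) = 32 \left(1 + 32 + \frac{4}{7} \cdot 1048576\right) 0 \cdot 2 = 32 \left(1 + 32 + \frac{4194304}{7}\right) 0 = 32 \cdot \frac{4194535}{7} \cdot 0 = \frac{134225120}{7} \cdot 0 = 0$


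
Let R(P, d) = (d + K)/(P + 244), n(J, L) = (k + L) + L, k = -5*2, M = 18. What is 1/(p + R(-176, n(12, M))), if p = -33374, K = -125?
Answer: -68/2269531 ≈ -2.9962e-5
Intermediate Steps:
k = -10
n(J, L) = -10 + 2*L (n(J, L) = (-10 + L) + L = -10 + 2*L)
R(P, d) = (-125 + d)/(244 + P) (R(P, d) = (d - 125)/(P + 244) = (-125 + d)/(244 + P))
1/(p + R(-176, n(12, M))) = 1/(-33374 + (-125 + (-10 + 2*18))/(244 - 176)) = 1/(-33374 + (-125 + (-10 + 36))/68) = 1/(-33374 + (-125 + 26)/68) = 1/(-33374 + (1/68)*(-99)) = 1/(-33374 - 99/68) = 1/(-2269531/68) = -68/2269531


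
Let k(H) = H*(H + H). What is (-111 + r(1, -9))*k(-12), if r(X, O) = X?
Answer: -31680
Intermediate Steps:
k(H) = 2*H² (k(H) = H*(2*H) = 2*H²)
(-111 + r(1, -9))*k(-12) = (-111 + 1)*(2*(-12)²) = -220*144 = -110*288 = -31680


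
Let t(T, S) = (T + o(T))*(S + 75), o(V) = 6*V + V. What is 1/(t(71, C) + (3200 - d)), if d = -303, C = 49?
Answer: 1/73935 ≈ 1.3525e-5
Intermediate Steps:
o(V) = 7*V
t(T, S) = 8*T*(75 + S) (t(T, S) = (T + 7*T)*(S + 75) = (8*T)*(75 + S) = 8*T*(75 + S))
1/(t(71, C) + (3200 - d)) = 1/(8*71*(75 + 49) + (3200 - 1*(-303))) = 1/(8*71*124 + (3200 + 303)) = 1/(70432 + 3503) = 1/73935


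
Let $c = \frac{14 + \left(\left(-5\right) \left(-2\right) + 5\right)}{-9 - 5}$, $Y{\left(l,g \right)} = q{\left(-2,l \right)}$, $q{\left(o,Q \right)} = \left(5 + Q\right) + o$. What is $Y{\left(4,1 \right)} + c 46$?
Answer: $- \frac{618}{7} \approx -88.286$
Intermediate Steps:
$q{\left(o,Q \right)} = 5 + Q + o$
$Y{\left(l,g \right)} = 3 + l$ ($Y{\left(l,g \right)} = 5 + l - 2 = 3 + l$)
$c = - \frac{29}{14}$ ($c = \frac{14 + \left(10 + 5\right)}{-14} = \left(14 + 15\right) \left(- \frac{1}{14}\right) = 29 \left(- \frac{1}{14}\right) = - \frac{29}{14} \approx -2.0714$)
$Y{\left(4,1 \right)} + c 46 = \left(3 + 4\right) - \frac{667}{7} = 7 - \frac{667}{7} = - \frac{618}{7}$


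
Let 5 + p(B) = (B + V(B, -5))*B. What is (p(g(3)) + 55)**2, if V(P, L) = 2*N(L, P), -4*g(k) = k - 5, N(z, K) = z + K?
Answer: 33489/16 ≈ 2093.1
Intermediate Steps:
N(z, K) = K + z
g(k) = 5/4 - k/4 (g(k) = -(k - 5)/4 = -(-5 + k)/4 = 5/4 - k/4)
V(P, L) = 2*L + 2*P (V(P, L) = 2*(P + L) = 2*(L + P) = 2*L + 2*P)
p(B) = -5 + B*(-10 + 3*B) (p(B) = -5 + (B + (2*(-5) + 2*B))*B = -5 + (B + (-10 + 2*B))*B = -5 + (-10 + 3*B)*B = -5 + B*(-10 + 3*B))
(p(g(3)) + 55)**2 = ((-5 - 10*(5/4 - 1/4*3) + 3*(5/4 - 1/4*3)**2) + 55)**2 = ((-5 - 10*(5/4 - 3/4) + 3*(5/4 - 3/4)**2) + 55)**2 = ((-5 - 10*1/2 + 3*(1/2)**2) + 55)**2 = ((-5 - 5 + 3*(1/4)) + 55)**2 = ((-5 - 5 + 3/4) + 55)**2 = (-37/4 + 55)**2 = (183/4)**2 = 33489/16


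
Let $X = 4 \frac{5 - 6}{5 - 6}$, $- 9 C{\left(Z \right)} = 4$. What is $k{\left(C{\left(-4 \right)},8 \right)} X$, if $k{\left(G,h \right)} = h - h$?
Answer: $0$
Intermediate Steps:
$C{\left(Z \right)} = - \frac{4}{9}$ ($C{\left(Z \right)} = \left(- \frac{1}{9}\right) 4 = - \frac{4}{9}$)
$k{\left(G,h \right)} = 0$
$X = 4$ ($X = 4 \left(- \frac{1}{-1}\right) = 4 \left(\left(-1\right) \left(-1\right)\right) = 4 \cdot 1 = 4$)
$k{\left(C{\left(-4 \right)},8 \right)} X = 0 \cdot 4 = 0$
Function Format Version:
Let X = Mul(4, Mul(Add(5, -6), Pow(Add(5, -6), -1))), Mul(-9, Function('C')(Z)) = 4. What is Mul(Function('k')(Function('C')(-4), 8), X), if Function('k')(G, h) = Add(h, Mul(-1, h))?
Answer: 0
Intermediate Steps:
Function('C')(Z) = Rational(-4, 9) (Function('C')(Z) = Mul(Rational(-1, 9), 4) = Rational(-4, 9))
Function('k')(G, h) = 0
X = 4 (X = Mul(4, Mul(-1, Pow(-1, -1))) = Mul(4, Mul(-1, -1)) = Mul(4, 1) = 4)
Mul(Function('k')(Function('C')(-4), 8), X) = Mul(0, 4) = 0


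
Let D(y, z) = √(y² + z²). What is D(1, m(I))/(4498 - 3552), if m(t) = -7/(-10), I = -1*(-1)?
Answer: √149/9460 ≈ 0.0012903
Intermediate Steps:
I = 1
m(t) = 7/10 (m(t) = -7*(-⅒) = 7/10)
D(1, m(I))/(4498 - 3552) = √(1² + (7/10)²)/(4498 - 3552) = √(1 + 49/100)/946 = √(149/100)*(1/946) = (√149/10)*(1/946) = √149/9460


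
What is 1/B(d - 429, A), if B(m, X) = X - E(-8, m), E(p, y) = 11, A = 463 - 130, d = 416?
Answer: 1/322 ≈ 0.0031056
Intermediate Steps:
A = 333
B(m, X) = -11 + X (B(m, X) = X - 1*11 = X - 11 = -11 + X)
1/B(d - 429, A) = 1/(-11 + 333) = 1/322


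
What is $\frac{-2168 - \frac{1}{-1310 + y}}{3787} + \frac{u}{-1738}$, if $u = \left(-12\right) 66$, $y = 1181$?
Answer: $- \frac{643883}{5513331} \approx -0.11679$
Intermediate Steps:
$u = -792$
$\frac{-2168 - \frac{1}{-1310 + y}}{3787} + \frac{u}{-1738} = \frac{-2168 - \frac{1}{-1310 + 1181}}{3787} - \frac{792}{-1738} = \left(-2168 - \frac{1}{-129}\right) \frac{1}{3787} - - \frac{36}{79} = \left(-2168 - - \frac{1}{129}\right) \frac{1}{3787} + \frac{36}{79} = \left(-2168 + \frac{1}{129}\right) \frac{1}{3787} + \frac{36}{79} = \left(- \frac{279671}{129}\right) \frac{1}{3787} + \frac{36}{79} = - \frac{39953}{69789} + \frac{36}{79} = - \frac{643883}{5513331}$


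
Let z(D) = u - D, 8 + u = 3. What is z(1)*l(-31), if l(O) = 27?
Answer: -162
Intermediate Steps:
u = -5 (u = -8 + 3 = -5)
z(D) = -5 - D
z(1)*l(-31) = (-5 - 1*1)*27 = (-5 - 1)*27 = -6*27 = -162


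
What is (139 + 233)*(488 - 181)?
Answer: 114204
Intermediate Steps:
(139 + 233)*(488 - 181) = 372*307 = 114204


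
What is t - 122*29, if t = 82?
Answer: -3456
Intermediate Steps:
t - 122*29 = 82 - 122*29 = 82 - 3538 = -3456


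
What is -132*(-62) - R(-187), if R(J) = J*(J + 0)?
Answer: -26785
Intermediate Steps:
R(J) = J**2 (R(J) = J*J = J**2)
-132*(-62) - R(-187) = -132*(-62) - 1*(-187)**2 = 8184 - 1*34969 = 8184 - 34969 = -26785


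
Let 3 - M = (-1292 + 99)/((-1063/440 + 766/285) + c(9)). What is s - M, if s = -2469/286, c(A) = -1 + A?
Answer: -9247455279/59332702 ≈ -155.86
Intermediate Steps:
s = -2469/286 (s = -2469*1/286 = -2469/286 ≈ -8.6329)
M = 30542811/207457 (M = 3 - (-1292 + 99)/((-1063/440 + 766/285) + (-1 + 9)) = 3 - (-1193)/((-1063*1/440 + 766*(1/285)) + 8) = 3 - (-1193)/((-1063/440 + 766/285) + 8) = 3 - (-1193)/(6817/25080 + 8) = 3 - (-1193)/207457/25080 = 3 - (-1193)*25080/207457 = 3 - 1*(-29920440/207457) = 3 + 29920440/207457 = 30542811/207457 ≈ 147.22)
s - M = -2469/286 - 1*30542811/207457 = -2469/286 - 30542811/207457 = -9247455279/59332702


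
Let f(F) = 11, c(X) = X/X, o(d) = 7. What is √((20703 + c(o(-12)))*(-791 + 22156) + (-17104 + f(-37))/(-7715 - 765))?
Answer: √1988057219683290/2120 ≈ 21032.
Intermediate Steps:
c(X) = 1
√((20703 + c(o(-12)))*(-791 + 22156) + (-17104 + f(-37))/(-7715 - 765)) = √((20703 + 1)*(-791 + 22156) + (-17104 + 11)/(-7715 - 765)) = √(20704*21365 - 17093/(-8480)) = √(442340960 - 17093*(-1/8480)) = √(442340960 + 17093/8480) = √(3751051357893/8480) = √1988057219683290/2120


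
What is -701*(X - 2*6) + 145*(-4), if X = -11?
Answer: 15543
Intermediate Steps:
-701*(X - 2*6) + 145*(-4) = -701*(-11 - 2*6) + 145*(-4) = -701*(-11 - 12) - 580 = -701*(-23) - 580 = 16123 - 580 = 15543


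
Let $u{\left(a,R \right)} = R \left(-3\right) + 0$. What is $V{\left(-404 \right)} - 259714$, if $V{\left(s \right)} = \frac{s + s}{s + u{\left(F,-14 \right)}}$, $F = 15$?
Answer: $- \frac{47007830}{181} \approx -2.5971 \cdot 10^{5}$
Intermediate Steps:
$u{\left(a,R \right)} = - 3 R$ ($u{\left(a,R \right)} = - 3 R + 0 = - 3 R$)
$V{\left(s \right)} = \frac{2 s}{42 + s}$ ($V{\left(s \right)} = \frac{s + s}{s - -42} = \frac{2 s}{s + 42} = \frac{2 s}{42 + s}$)
$V{\left(-404 \right)} - 259714 = 2 \left(-404\right) \frac{1}{42 - 404} - 259714 = 2 \left(-404\right) \frac{1}{-362} - 259714 = 2 \left(-404\right) \left(- \frac{1}{362}\right) - 259714 = \frac{404}{181} - 259714 = - \frac{47007830}{181}$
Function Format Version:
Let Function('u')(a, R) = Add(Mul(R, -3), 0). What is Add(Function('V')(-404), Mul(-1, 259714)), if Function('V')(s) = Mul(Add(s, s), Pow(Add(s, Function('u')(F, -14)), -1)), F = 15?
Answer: Rational(-47007830, 181) ≈ -2.5971e+5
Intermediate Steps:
Function('u')(a, R) = Mul(-3, R) (Function('u')(a, R) = Add(Mul(-3, R), 0) = Mul(-3, R))
Function('V')(s) = Mul(2, s, Pow(Add(42, s), -1)) (Function('V')(s) = Mul(Add(s, s), Pow(Add(s, Mul(-3, -14)), -1)) = Mul(Mul(2, s), Pow(Add(s, 42), -1)) = Mul(Mul(2, s), Pow(Add(42, s), -1)) = Mul(2, s, Pow(Add(42, s), -1)))
Add(Function('V')(-404), Mul(-1, 259714)) = Add(Mul(2, -404, Pow(Add(42, -404), -1)), Mul(-1, 259714)) = Add(Mul(2, -404, Pow(-362, -1)), -259714) = Add(Mul(2, -404, Rational(-1, 362)), -259714) = Add(Rational(404, 181), -259714) = Rational(-47007830, 181)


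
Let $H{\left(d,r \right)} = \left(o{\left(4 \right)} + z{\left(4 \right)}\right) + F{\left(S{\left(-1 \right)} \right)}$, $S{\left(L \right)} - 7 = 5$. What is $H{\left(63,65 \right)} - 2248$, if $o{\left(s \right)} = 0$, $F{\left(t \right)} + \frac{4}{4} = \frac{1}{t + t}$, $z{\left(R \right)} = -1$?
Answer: $- \frac{53999}{24} \approx -2250.0$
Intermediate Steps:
$S{\left(L \right)} = 12$ ($S{\left(L \right)} = 7 + 5 = 12$)
$F{\left(t \right)} = -1 + \frac{1}{2 t}$ ($F{\left(t \right)} = -1 + \frac{1}{t + t} = -1 + \frac{1}{2 t}$)
$H{\left(d,r \right)} = - \frac{47}{24}$ ($H{\left(d,r \right)} = \left(0 - 1\right) + \frac{\frac{1}{2} - 12}{12} = -1 + \frac{\frac{1}{2} - 12}{12} = -1 + \frac{1}{12} \left(- \frac{23}{2}\right) = -1 - \frac{23}{24} = - \frac{47}{24}$)
$H{\left(63,65 \right)} - 2248 = - \frac{47}{24} - 2248 = - \frac{53999}{24}$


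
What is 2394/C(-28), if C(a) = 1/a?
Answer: -67032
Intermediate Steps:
2394/C(-28) = 2394/(1/(-28)) = 2394/(-1/28) = 2394*(-28) = -67032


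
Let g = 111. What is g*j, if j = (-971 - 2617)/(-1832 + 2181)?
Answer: -398268/349 ≈ -1141.2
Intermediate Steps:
j = -3588/349 ≈ -10.281
g*j = 111*(-3588/349) = -398268/349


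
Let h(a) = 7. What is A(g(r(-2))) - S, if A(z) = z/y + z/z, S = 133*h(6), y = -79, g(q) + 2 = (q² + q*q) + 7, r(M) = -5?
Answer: -73525/79 ≈ -930.70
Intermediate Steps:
g(q) = 5 + 2*q² (g(q) = -2 + ((q² + q*q) + 7) = -2 + ((q² + q²) + 7) = -2 + (2*q² + 7) = -2 + (7 + 2*q²) = 5 + 2*q²)
S = 931 (S = 133*7 = 931)
A(z) = 1 - z/79 (A(z) = z/(-79) + z/z = z*(-1/79) + 1 = -z/79 + 1 = 1 - z/79)
A(g(r(-2))) - S = (1 - (5 + 2*(-5)²)/79) - 1*931 = (1 - (5 + 2*25)/79) - 931 = (1 - (5 + 50)/79) - 931 = (1 - 1/79*55) - 931 = (1 - 55/79) - 931 = 24/79 - 931 = -73525/79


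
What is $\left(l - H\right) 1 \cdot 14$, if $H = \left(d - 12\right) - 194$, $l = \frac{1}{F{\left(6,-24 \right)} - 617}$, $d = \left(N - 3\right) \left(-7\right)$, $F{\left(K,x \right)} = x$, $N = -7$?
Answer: $\frac{1220450}{641} \approx 1904.0$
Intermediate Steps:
$d = 70$ ($d = \left(-7 - 3\right) \left(-7\right) = \left(-10\right) \left(-7\right) = 70$)
$l = - \frac{1}{641}$ ($l = \frac{1}{-24 - 617} = \frac{1}{-641} = - \frac{1}{641} \approx -0.0015601$)
$H = -136$ ($H = \left(70 - 12\right) - 194 = 58 - 194 = -136$)
$\left(l - H\right) 1 \cdot 14 = \left(- \frac{1}{641} - -136\right) 1 \cdot 14 = \left(- \frac{1}{641} + 136\right) 14 = \frac{87175}{641} \cdot 14 = \frac{1220450}{641}$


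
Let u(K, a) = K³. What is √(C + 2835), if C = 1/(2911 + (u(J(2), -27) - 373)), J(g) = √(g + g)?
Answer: √18376801406/2546 ≈ 53.245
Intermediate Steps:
J(g) = √2*√g (J(g) = √(2*g) = √2*√g)
C = 1/2546 (C = 1/(2911 + ((√2*√2)³ - 373)) = 1/(2911 + (2³ - 373)) = 1/(2911 + (8 - 373)) = 1/(2911 - 365) = 1/2546 ≈ 0.00039277)
√(C + 2835) = √(1/2546 + 2835) = √(7217911/2546) = √18376801406/2546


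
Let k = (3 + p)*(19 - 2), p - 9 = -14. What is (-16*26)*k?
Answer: 14144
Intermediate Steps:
p = -5 (p = 9 - 14 = -5)
k = -34 (k = (3 - 5)*(19 - 2) = -2*17 = -34)
(-16*26)*k = -16*26*(-34) = -416*(-34) = 14144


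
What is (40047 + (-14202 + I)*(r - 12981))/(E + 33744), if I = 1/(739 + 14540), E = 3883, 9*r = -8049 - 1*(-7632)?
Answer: 8482330930613/1724708799 ≈ 4918.1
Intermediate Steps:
r = -139/3 (r = (-8049 - 1*(-7632))/9 = (-8049 + 7632)/9 = (1/9)*(-417) = -139/3 ≈ -46.333)
I = 1/15279 ≈ 6.5449e-5
(40047 + (-14202 + I)*(r - 12981))/(E + 33744) = (40047 + (-14202 + 1/15279)*(-139/3 - 12981))/(3883 + 33744) = (40047 - 216992357/15279*(-39082/3))/37627 = (40047 + 8480495296274/45837)*(1/37627) = (8482330930613/45837)*(1/37627) = 8482330930613/1724708799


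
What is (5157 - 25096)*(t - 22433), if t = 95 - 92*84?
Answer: 599485974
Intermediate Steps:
t = -7633 (t = 95 - 7728 = -7633)
(5157 - 25096)*(t - 22433) = (5157 - 25096)*(-7633 - 22433) = -19939*(-30066) = 599485974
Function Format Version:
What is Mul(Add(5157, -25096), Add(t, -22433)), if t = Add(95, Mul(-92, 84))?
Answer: 599485974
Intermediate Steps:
t = -7633 (t = Add(95, -7728) = -7633)
Mul(Add(5157, -25096), Add(t, -22433)) = Mul(Add(5157, -25096), Add(-7633, -22433)) = Mul(-19939, -30066) = 599485974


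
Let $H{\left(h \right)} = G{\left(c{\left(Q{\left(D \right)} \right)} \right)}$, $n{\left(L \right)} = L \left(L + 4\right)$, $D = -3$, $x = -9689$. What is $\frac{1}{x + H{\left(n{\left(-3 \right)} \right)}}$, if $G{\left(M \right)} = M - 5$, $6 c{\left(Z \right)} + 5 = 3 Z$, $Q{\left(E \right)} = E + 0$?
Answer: $- \frac{3}{29089} \approx -0.00010313$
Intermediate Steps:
$Q{\left(E \right)} = E$
$c{\left(Z \right)} = - \frac{5}{6} + \frac{Z}{2}$ ($c{\left(Z \right)} = - \frac{5}{6} + \frac{3 Z}{6} = - \frac{5}{6} + \frac{Z}{2}$)
$G{\left(M \right)} = -5 + M$
$n{\left(L \right)} = L \left(4 + L\right)$
$H{\left(h \right)} = - \frac{22}{3}$ ($H{\left(h \right)} = -5 + \left(- \frac{5}{6} + \frac{1}{2} \left(-3\right)\right) = -5 - \frac{7}{3} = - \frac{22}{3}$)
$\frac{1}{x + H{\left(n{\left(-3 \right)} \right)}} = \frac{1}{-9689 - \frac{22}{3}} = \frac{1}{- \frac{29089}{3}} = - \frac{3}{29089}$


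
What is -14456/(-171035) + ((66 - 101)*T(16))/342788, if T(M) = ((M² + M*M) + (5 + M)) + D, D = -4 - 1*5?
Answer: 454640357/14657186395 ≈ 0.031018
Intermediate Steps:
D = -9 (D = -4 - 5 = -9)
T(M) = -4 + M + 2*M² (T(M) = ((M² + M*M) + (5 + M)) - 9 = ((M² + M²) + (5 + M)) - 9 = (2*M² + (5 + M)) - 9 = (5 + M + 2*M²) - 9 = -4 + M + 2*M²)
-14456/(-171035) + ((66 - 101)*T(16))/342788 = -14456/(-171035) + ((66 - 101)*(-4 + 16 + 2*16²))/342788 = -14456*(-1/171035) - 35*(-4 + 16 + 2*256)*(1/342788) = 14456/171035 - 35*(-4 + 16 + 512)*(1/342788) = 14456/171035 - 35*524*(1/342788) = 14456/171035 - 18340*1/342788 = 14456/171035 - 4585/85697 = 454640357/14657186395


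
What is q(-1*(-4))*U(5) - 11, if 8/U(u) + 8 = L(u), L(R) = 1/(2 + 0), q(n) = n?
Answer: -229/15 ≈ -15.267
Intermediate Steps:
L(R) = ½ (L(R) = 1/2 = ½)
U(u) = -16/15 (U(u) = 8/(-8 + ½) = 8/(-15/2) = 8*(-2/15) = -16/15)
q(-1*(-4))*U(5) - 11 = -1*(-4)*(-16/15) - 11 = 4*(-16/15) - 11 = -64/15 - 11 = -229/15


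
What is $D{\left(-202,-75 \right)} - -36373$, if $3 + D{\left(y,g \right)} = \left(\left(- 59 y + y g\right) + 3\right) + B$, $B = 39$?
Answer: $63480$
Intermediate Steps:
$D{\left(y,g \right)} = 39 - 59 y + g y$ ($D{\left(y,g \right)} = -3 + \left(\left(\left(- 59 y + y g\right) + 3\right) + 39\right) = -3 + \left(\left(\left(- 59 y + g y\right) + 3\right) + 39\right) = -3 + \left(\left(3 - 59 y + g y\right) + 39\right) = -3 + \left(42 - 59 y + g y\right) = 39 - 59 y + g y$)
$D{\left(-202,-75 \right)} - -36373 = \left(39 - -11918 - -15150\right) - -36373 = \left(39 + 11918 + 15150\right) + 36373 = 27107 + 36373 = 63480$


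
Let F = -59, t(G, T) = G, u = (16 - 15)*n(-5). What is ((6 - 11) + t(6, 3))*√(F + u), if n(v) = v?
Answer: 8*I ≈ 8.0*I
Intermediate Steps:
u = -5 (u = (16 - 15)*(-5) = 1*(-5) = -5)
((6 - 11) + t(6, 3))*√(F + u) = ((6 - 11) + 6)*√(-59 - 5) = (-5 + 6)*√(-64) = 1*(8*I) = 8*I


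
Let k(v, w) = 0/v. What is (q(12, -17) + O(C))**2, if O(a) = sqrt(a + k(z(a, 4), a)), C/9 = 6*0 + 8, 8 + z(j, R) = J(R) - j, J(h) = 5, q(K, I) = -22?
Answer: 556 - 264*sqrt(2) ≈ 182.65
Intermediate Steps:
z(j, R) = -3 - j (z(j, R) = -8 + (5 - j) = -3 - j)
C = 72 (C = 9*(6*0 + 8) = 9*(0 + 8) = 9*8 = 72)
k(v, w) = 0
O(a) = sqrt(a) (O(a) = sqrt(a + 0) = sqrt(a))
(q(12, -17) + O(C))**2 = (-22 + sqrt(72))**2 = (-22 + 6*sqrt(2))**2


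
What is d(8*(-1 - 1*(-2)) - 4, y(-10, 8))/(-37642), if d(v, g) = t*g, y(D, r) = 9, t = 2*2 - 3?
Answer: -9/37642 ≈ -0.00023909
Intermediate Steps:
t = 1 (t = 4 - 3 = 1)
d(v, g) = g (d(v, g) = 1*g = g)
d(8*(-1 - 1*(-2)) - 4, y(-10, 8))/(-37642) = 9/(-37642) = 9*(-1/37642) = -9/37642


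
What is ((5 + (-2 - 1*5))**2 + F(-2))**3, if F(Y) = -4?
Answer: 0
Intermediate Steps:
((5 + (-2 - 1*5))**2 + F(-2))**3 = ((5 + (-2 - 1*5))**2 - 4)**3 = ((5 + (-2 - 5))**2 - 4)**3 = ((5 - 7)**2 - 4)**3 = ((-2)**2 - 4)**3 = (4 - 4)**3 = 0**3 = 0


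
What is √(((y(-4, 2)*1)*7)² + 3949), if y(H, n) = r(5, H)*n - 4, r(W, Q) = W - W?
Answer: √4733 ≈ 68.797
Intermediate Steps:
r(W, Q) = 0
y(H, n) = -4 (y(H, n) = 0*n - 4 = 0 - 4 = -4)
√(((y(-4, 2)*1)*7)² + 3949) = √((-4*1*7)² + 3949) = √((-4*7)² + 3949) = √((-28)² + 3949) = √(784 + 3949) = √4733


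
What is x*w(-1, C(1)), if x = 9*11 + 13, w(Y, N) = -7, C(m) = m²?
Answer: -784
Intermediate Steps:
x = 112 (x = 99 + 13 = 112)
x*w(-1, C(1)) = 112*(-7) = -784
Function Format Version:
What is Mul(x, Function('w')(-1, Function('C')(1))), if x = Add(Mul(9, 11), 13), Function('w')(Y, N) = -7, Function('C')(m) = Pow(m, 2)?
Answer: -784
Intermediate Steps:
x = 112 (x = Add(99, 13) = 112)
Mul(x, Function('w')(-1, Function('C')(1))) = Mul(112, -7) = -784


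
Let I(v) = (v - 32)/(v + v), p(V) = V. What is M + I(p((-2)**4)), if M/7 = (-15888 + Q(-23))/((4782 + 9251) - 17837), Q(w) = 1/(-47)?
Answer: 5137765/178788 ≈ 28.737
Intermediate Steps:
I(v) = (-32 + v)/(2*v) (I(v) = (-32 + v)/((2*v)) = (-32 + v)*(1/(2*v)) = (-32 + v)/(2*v))
Q(w) = -1/47
M = 5227159/178788 (M = 7*((-15888 - 1/47)/((4782 + 9251) - 17837)) = 7*(-746737/(47*(14033 - 17837))) = 7*(-746737/47/(-3804)) = 7*(-746737/47*(-1/3804)) = 7*(746737/178788) = 5227159/178788 ≈ 29.237)
M + I(p((-2)**4)) = 5227159/178788 + (-32 + (-2)**4)/(2*((-2)**4)) = 5227159/178788 + (1/2)*(-32 + 16)/16 = 5227159/178788 + (1/2)*(1/16)*(-16) = 5227159/178788 - 1/2 = 5137765/178788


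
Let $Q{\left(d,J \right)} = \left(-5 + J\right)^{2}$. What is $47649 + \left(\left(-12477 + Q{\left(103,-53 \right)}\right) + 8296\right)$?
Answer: $46832$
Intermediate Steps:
$47649 + \left(\left(-12477 + Q{\left(103,-53 \right)}\right) + 8296\right) = 47649 + \left(\left(-12477 + \left(-5 - 53\right)^{2}\right) + 8296\right) = 47649 + \left(\left(-12477 + \left(-58\right)^{2}\right) + 8296\right) = 47649 + \left(\left(-12477 + 3364\right) + 8296\right) = 47649 + \left(-9113 + 8296\right) = 47649 - 817 = 46832$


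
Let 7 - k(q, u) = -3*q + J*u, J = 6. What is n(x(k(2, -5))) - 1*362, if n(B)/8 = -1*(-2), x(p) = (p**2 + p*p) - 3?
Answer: -346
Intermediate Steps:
k(q, u) = 7 - 6*u + 3*q (k(q, u) = 7 - (-3*q + 6*u) = 7 + (-6*u + 3*q) = 7 - 6*u + 3*q)
x(p) = -3 + 2*p**2 (x(p) = (p**2 + p**2) - 3 = 2*p**2 - 3 = -3 + 2*p**2)
n(B) = 16 (n(B) = 8*(-1*(-2)) = 8*2 = 16)
n(x(k(2, -5))) - 1*362 = 16 - 1*362 = 16 - 362 = -346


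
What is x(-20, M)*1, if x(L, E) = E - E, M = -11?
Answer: 0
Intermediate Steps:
x(L, E) = 0
x(-20, M)*1 = 0*1 = 0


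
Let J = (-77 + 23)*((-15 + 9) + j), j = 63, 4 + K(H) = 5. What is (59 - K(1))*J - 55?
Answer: -178579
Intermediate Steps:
K(H) = 1 (K(H) = -4 + 5 = 1)
J = -3078 (J = (-77 + 23)*((-15 + 9) + 63) = -54*(-6 + 63) = -54*57 = -3078)
(59 - K(1))*J - 55 = (59 - 1*1)*(-3078) - 55 = (59 - 1)*(-3078) - 55 = 58*(-3078) - 55 = -178524 - 55 = -178579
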